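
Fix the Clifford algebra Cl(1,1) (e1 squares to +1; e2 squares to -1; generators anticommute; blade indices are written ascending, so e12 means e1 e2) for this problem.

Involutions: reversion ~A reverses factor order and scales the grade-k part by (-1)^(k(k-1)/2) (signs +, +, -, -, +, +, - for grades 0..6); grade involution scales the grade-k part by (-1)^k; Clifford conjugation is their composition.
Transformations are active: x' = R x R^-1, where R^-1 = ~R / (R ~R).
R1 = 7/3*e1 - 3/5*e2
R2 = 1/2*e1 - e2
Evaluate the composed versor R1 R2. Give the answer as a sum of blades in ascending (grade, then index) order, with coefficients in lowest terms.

Distribute over the terms of R1 (each basis-blade product reordered to ascending indices, repeated generators contracted through their squares):
(7/3*e1) R2 = 7/6 - 7/3*e12
(-3/5*e2) R2 = -3/5 + 3/10*e12
Summing the partial products and collecting blades:
Answer: 17/30 - 61/30*e12


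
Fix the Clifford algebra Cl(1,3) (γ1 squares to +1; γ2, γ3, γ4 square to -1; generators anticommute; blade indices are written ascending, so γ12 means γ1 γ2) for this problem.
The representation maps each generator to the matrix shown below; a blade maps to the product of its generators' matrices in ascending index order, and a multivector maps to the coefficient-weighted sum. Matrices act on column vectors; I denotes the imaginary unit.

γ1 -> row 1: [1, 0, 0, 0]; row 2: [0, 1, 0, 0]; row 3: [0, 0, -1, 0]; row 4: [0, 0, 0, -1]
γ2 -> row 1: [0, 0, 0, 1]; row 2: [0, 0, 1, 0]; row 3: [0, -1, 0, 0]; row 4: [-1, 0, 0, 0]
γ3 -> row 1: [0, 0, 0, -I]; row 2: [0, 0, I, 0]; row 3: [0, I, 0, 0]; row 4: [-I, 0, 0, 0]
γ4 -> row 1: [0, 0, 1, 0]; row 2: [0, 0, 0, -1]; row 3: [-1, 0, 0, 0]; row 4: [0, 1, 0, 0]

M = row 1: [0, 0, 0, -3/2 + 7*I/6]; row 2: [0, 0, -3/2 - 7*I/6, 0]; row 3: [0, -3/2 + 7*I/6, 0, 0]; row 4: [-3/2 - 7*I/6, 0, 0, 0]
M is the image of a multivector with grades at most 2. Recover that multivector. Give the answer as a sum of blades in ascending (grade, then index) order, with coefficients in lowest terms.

Method: the blade images are trace-orthogonal — tr(rho(e_A) rho(e_B)^-1) = 4 if A = B and 0 otherwise — and rho(e_A)^-1 = (e_A)^2 * rho(e_A) with (e_A)^2 = +1 or -1, so the coefficient of e_A in the preimage is (e_A)^2 * tr(M rho(e_A))/4.
Nonzero projections over blades of grade <= 2: γ12: (γ12)^2 = +1, tr(M rho(γ12)) = -6, coefficient -3/2; γ13: (γ13)^2 = +1, tr(M rho(γ13)) = -14/3, coefficient -7/6. Every other blade of grade <= 2 projects to 0.
Answer: -3/2*γ12 - 7/6*γ13


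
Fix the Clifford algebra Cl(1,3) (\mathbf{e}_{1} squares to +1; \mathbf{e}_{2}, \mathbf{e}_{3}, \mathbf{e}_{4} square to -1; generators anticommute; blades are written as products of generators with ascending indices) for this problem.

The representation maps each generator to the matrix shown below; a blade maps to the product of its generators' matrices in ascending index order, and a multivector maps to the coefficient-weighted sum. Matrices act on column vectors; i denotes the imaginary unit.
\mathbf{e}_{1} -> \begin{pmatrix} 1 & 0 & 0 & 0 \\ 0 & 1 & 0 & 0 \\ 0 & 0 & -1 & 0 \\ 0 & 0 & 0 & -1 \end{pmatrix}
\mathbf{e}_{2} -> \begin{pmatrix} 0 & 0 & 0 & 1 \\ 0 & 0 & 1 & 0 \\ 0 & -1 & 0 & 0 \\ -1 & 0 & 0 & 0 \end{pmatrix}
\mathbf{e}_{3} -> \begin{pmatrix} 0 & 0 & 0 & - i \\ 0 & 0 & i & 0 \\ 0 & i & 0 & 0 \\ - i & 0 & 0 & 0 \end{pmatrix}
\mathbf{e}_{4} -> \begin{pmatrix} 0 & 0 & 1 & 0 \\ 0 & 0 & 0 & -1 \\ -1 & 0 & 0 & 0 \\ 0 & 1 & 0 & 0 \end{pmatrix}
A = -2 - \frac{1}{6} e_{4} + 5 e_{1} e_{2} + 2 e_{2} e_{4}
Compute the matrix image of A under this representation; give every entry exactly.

Bivector images (products of the table entries): rho(e_{1} e_{2}) = rho(\mathbf{e}_{1})rho(\mathbf{e}_{2}) = \begin{pmatrix} 0 & 0 & 0 & 1 \\ 0 & 0 & 1 & 0 \\ 0 & 1 & 0 & 0 \\ 1 & 0 & 0 & 0 \end{pmatrix}; rho(e_{2} e_{4}) = rho(\mathbf{e}_{2})rho(\mathbf{e}_{4}) = \begin{pmatrix} 0 & 1 & 0 & 0 \\ -1 & 0 & 0 & 0 \\ 0 & 0 & 0 & 1 \\ 0 & 0 & -1 & 0 \end{pmatrix}.
M = (-2)*1 + (-\frac{1}{6})*rho(e_{4}) + (5)*rho(e_{1} e_{2}) + (2)*rho(e_{2} e_{4}), summed entrywise (1 is the identity matrix):
Answer: \begin{pmatrix} -2 & 2 & - \frac{1}{6} & 5 \\ -2 & -2 & 5 & \frac{1}{6} \\ \frac{1}{6} & 5 & -2 & 2 \\ 5 & - \frac{1}{6} & -2 & -2 \end{pmatrix}


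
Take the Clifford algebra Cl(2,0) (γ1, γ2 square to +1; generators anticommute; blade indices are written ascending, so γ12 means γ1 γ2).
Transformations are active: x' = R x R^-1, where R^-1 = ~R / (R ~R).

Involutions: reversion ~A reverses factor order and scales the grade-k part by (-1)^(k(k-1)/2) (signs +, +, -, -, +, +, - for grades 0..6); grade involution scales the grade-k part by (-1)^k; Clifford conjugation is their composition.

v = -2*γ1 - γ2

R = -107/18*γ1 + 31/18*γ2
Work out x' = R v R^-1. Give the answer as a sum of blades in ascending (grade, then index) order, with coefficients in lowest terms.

~R = -107/18*γ1 + 31/18*γ2, and R ~R = 6205/162, so R^-1 = ~R / (6205/162).
R v = 61/6 + 169/18*γ12
Answer: -7171/6205*γ1 + 11878/6205*γ2


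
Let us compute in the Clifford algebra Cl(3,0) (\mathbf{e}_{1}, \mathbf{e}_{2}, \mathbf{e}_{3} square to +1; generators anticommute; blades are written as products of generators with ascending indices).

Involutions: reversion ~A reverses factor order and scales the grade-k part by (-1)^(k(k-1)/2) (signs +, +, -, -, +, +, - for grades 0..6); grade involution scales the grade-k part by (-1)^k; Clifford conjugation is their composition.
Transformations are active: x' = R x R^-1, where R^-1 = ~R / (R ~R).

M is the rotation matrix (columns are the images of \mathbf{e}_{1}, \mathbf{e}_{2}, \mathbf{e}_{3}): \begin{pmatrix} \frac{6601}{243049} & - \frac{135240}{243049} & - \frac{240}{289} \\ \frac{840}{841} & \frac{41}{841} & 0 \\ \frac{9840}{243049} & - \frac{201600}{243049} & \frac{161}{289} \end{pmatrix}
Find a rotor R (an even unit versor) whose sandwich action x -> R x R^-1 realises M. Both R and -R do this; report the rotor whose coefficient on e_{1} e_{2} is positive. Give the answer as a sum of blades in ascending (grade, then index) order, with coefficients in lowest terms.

Method: write R = a + b12*e_{1} e_{2} + b13*e_{1} e_{3} + b23*e_{2} e_{3} with a^2 + b12^2 + b13^2 + b23^2 = 1 (so R^-1 = ~R). Expanding the columns R e_j ~R gives tr M = 4a^2 - 1 and, from the antisymmetric part, M21 - M12 = -4a*b12, M13 - M31 = 4a*b13, M32 - M23 = -4a*b23.
Here tr M = \frac{153851}{243049}, so a^2 = (1 + tr M)/4 = \frac{99225}{243049} and a = ±\frac{315}{493}. Taking a = \frac{315}{493}: M21 - M12 = \frac{378000}{243049}, M13 - M31 = -\frac{211680}{243049}, M32 - M23 = -\frac{201600}{243049}, giving b12 = -\frac{300}{493}, b13 = -\frac{168}{493}, b23 = \frac{160}{493}, i.e. R = \frac{315}{493} - \frac{300}{493} e_{1} e_{2} - \frac{168}{493} e_{1} e_{3} + \frac{160}{493} e_{2} e_{3}.
Its e_{1} e_{2} coefficient is negative, so report the other preimage -R.
Answer: -\frac{315}{493} + \frac{300}{493} e_{1} e_{2} + \frac{168}{493} e_{1} e_{3} - \frac{160}{493} e_{2} e_{3}. Uniqueness: Spin(3) -> SO(3) maps R and -R to the same rotation of trace \frac{153851}{243049}; fixing the sign of the e_{1} e_{2} coefficient removes the ambiguity.


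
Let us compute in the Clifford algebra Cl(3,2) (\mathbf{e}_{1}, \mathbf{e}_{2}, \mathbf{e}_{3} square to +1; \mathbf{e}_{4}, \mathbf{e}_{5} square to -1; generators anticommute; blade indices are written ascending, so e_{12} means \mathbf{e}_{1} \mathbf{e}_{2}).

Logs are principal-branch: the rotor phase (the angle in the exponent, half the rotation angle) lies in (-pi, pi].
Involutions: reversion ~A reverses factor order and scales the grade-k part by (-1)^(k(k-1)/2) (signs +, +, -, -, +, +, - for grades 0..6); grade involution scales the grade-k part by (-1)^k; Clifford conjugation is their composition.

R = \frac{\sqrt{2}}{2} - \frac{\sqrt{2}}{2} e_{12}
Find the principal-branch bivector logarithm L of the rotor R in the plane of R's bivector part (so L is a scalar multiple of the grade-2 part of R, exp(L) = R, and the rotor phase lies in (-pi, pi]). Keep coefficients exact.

The scalar part of R is \frac{\sqrt{2}}{2}, and that scalar determines the rotor phase on the principal branch; recovering the unit plane as bivector-part over sine of the phase gives L = phase * plane.
Concretely: cos(phase) = \frac{\sqrt{2}}{2} gives phase = ±\frac{\pi}{4}, and since phase/sin(phase) is even the sign is immaterial: L = (phase/sin(phase)) * <R>_2 = (\frac{\sqrt{2} \pi}{4}) * <R>_2.
Answer: - \frac{\pi}{4} e_{12}


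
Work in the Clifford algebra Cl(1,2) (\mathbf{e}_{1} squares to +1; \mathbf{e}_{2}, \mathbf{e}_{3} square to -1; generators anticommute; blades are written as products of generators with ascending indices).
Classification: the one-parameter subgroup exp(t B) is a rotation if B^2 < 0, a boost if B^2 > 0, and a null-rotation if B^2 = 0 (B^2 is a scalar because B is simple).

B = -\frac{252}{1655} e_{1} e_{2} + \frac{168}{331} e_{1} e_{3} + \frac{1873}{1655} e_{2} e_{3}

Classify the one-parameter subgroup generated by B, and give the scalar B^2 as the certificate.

B^2 term by term: the squares give (-\frac{252}{1655})^2*(e_{1} e_{2})^2 + (\frac{168}{331})^2*(e_{1} e_{3})^2 + (\frac{1873}{1655})^2*(e_{2} e_{3})^2 = \frac{63504}{2739025}*(+1) + \frac{28224}{109561}*(+1) + \frac{3508129}{2739025}*(-1) = -1 (each basis 2-blade squares to minus the product of its generators' squares); cross terms between blades sharing an index anticommute and cancel. So B^2 = -1.
Answer: rotation, certificate B^2 = -1. The scalar -1 is the complete invariant here: its sign names the subgroup type.


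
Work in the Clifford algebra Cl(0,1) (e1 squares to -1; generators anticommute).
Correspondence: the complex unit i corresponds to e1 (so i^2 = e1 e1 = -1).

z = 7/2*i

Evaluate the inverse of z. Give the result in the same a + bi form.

In blades: z = 7/2*e1.
With qbar = -7/2*e1 (scalar fixed, mapped units negated), z qbar = 49/4 (the sum of squared coefficients), so z^-1 = qbar / (49/4) = -2/7*e1; translating back:
Answer: -2/7*i


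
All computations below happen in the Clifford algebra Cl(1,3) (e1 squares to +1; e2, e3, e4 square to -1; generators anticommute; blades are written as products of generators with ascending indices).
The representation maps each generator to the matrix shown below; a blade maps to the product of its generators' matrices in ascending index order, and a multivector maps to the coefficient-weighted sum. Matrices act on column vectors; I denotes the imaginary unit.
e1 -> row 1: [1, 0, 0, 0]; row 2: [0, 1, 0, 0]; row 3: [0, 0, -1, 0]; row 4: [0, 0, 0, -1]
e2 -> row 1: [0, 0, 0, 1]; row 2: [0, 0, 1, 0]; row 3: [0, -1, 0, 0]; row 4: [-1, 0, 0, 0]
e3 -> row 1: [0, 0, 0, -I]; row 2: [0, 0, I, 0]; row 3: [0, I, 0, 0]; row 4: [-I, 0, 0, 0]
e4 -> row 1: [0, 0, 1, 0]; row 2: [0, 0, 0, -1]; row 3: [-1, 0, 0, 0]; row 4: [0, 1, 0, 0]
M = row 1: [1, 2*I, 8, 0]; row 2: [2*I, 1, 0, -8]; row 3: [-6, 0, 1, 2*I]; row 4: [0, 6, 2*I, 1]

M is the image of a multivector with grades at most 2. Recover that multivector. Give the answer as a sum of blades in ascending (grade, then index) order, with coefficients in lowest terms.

Method: the blade images are trace-orthogonal — tr(rho(e_A) rho(e_B)^-1) = 4 if A = B and 0 otherwise — and rho(e_A)^-1 = (e_A)^2 * rho(e_A) with (e_A)^2 = +1 or -1, so the coefficient of e_A in the preimage is (e_A)^2 * tr(M rho(e_A))/4.
Nonzero projections over blades of grade <= 2: 1: (1)^2 = +1, tr(M 1) = 4, coefficient 1; e4: (e4)^2 = -1, tr(M rho(e4)) = -28, coefficient 7; e1 e4: (e1 e4)^2 = +1, tr(M rho(e1 e4)) = 4, coefficient 1; e3 e4: (e3 e4)^2 = -1, tr(M rho(e3 e4)) = 8, coefficient -2. Every other blade of grade <= 2 projects to 0.
Answer: 1 + 7*e4 + e1 e4 - 2*e3 e4


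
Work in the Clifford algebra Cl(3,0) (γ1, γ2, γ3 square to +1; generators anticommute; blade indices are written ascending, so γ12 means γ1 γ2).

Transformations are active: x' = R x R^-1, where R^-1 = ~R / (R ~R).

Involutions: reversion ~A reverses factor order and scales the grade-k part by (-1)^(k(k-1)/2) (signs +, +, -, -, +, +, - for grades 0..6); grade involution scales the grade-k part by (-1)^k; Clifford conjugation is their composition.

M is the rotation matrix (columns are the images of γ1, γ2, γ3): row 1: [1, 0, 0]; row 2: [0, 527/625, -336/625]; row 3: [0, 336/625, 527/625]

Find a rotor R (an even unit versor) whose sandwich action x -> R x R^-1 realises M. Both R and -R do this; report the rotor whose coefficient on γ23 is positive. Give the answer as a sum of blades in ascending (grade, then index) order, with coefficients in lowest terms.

Method: write R = a + b12*γ12 + b13*γ13 + b23*γ23 with a^2 + b12^2 + b13^2 + b23^2 = 1 (so R^-1 = ~R). Expanding the columns R e_j ~R gives tr M = 4a^2 - 1 and, from the antisymmetric part, M21 - M12 = -4a*b12, M13 - M31 = 4a*b13, M32 - M23 = -4a*b23.
Here tr M = 1679/625, so a^2 = (1 + tr M)/4 = 576/625 and a = ±24/25. Taking a = 24/25: M21 - M12 = 0, M13 - M31 = 0, M32 - M23 = 672/625, giving b12 = 0, b13 = 0, b23 = -7/25, i.e. R = 24/25 - 7/25*γ23.
Its γ23 coefficient is negative, so report the other preimage -R.
Answer: -24/25 + 7/25*γ23. Recall the cover is two-to-one: with M of trace 1679/625, both preimages act alike, and the stated γ23 sign chooses the sheet.


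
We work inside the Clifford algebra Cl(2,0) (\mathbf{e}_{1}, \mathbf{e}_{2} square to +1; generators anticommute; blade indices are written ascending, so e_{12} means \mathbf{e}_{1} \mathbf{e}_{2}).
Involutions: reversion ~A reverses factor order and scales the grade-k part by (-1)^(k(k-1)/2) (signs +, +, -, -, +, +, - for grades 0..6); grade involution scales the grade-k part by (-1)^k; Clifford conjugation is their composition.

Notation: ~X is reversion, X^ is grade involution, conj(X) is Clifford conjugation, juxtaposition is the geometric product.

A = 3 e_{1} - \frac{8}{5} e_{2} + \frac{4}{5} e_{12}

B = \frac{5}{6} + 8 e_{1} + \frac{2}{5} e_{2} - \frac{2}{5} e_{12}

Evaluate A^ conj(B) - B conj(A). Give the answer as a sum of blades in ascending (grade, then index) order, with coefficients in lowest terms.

first term: \frac{576}{25} - \frac{173}{50} e_{1} + \frac{98}{15} e_{2} + \frac{44}{3} e_{12}
second term: -\frac{592}{25} - \frac{141}{50} e_{1} - \frac{94}{15} e_{2} + \frac{40}{3} e_{12}
Answer: \frac{1168}{25} - \frac{16}{25} e_{1} + \frac{64}{5} e_{2} + \frac{4}{3} e_{12}


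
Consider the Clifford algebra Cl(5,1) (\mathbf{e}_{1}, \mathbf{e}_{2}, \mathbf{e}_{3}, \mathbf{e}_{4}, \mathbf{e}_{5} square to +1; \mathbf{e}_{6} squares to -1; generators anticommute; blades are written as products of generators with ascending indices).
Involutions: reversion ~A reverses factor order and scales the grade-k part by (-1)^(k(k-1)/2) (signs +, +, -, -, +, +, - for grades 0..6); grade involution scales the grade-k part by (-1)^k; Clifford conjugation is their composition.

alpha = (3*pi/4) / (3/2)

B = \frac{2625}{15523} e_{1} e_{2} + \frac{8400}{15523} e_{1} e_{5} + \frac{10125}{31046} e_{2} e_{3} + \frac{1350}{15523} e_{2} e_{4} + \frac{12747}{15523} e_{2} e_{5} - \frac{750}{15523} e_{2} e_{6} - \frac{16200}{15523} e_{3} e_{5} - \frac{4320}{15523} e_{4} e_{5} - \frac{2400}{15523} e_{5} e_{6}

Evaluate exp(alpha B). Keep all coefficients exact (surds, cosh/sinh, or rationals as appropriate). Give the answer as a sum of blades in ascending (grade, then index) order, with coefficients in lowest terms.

B^2 term by term: the squares give (\frac{2625}{15523})^2*(e_{1} e_{2})^2 + (\frac{8400}{15523})^2*(e_{1} e_{5})^2 + (\frac{10125}{31046})^2*(e_{2} e_{3})^2 + (\frac{1350}{15523})^2*(e_{2} e_{4})^2 + (\frac{12747}{15523})^2*(e_{2} e_{5})^2 + (-\frac{750}{15523})^2*(e_{2} e_{6})^2 + (-\frac{16200}{15523})^2*(e_{3} e_{5})^2 + (-\frac{4320}{15523})^2*(e_{4} e_{5})^2 + (-\frac{2400}{15523})^2*(e_{5} e_{6})^2 = \frac{6890625}{240963529}*(-1) + \frac{70560000}{240963529}*(-1) + \frac{102515625}{963854116}*(-1) + \frac{1822500}{240963529}*(-1) + \frac{162486009}{240963529}*(-1) + \frac{562500}{240963529}*(+1) + \frac{262440000}{240963529}*(-1) + \frac{18662400}{240963529}*(-1) + \frac{5760000}{240963529}*(+1) = -\frac{9}{4} (each basis 2-blade squares to minus the product of its generators' squares); cross terms between blades sharing an index anticommute and cancel; the commuting (index-disjoint) pairs give grade-4 terms 2*c*c'*(blade product), which cancel blade by blade — e_{1} e_{2} e_{3} e_{5}: -\frac{85050000}{240963529} + \frac{85050000}{240963529} = 0; e_{1} e_{2} e_{4} e_{5}: -\frac{22680000}{240963529} + \frac{22680000}{240963529} = 0; e_{1} e_{2} e_{5} e_{6}: -\frac{12600000}{240963529} + \frac{12600000}{240963529} = 0; e_{2} e_{3} e_{4} e_{5}: -\frac{43740000}{240963529} + \frac{43740000}{240963529} = 0; e_{2} e_{3} e_{5} e_{6}: -\frac{24300000}{240963529} + \frac{24300000}{240963529} = 0; e_{2} e_{4} e_{5} e_{6}: -\frac{6480000}{240963529} + \frac{6480000}{240963529} = 0 — confirming B is simple. So B^2 = -\frac{9}{4}.
B^2 = -\frac{9}{4} — circular case — the even/odd split gives cos and sin: l = \frac{3}{2}, alpha*l = \frac{3 \pi}{4}, so exp(alpha B) = cos(\frac{3 \pi}{4}) + (sin(\frac{3 \pi}{4})/(\frac{3}{2}))*B = - \frac{\sqrt{2}}{2} + (\frac{\sqrt{2}}{3})*B.
Answer: - \frac{\sqrt{2}}{2} + \frac{875 \sqrt{2}}{15523} e_{1} e_{2} + \frac{2800 \sqrt{2}}{15523} e_{1} e_{5} + \frac{3375 \sqrt{2}}{31046} e_{2} e_{3} + \frac{450 \sqrt{2}}{15523} e_{2} e_{4} + \frac{4249 \sqrt{2}}{15523} e_{2} e_{5} - \frac{250 \sqrt{2}}{15523} e_{2} e_{6} - \frac{5400 \sqrt{2}}{15523} e_{3} e_{5} - \frac{1440 \sqrt{2}}{15523} e_{4} e_{5} - \frac{800 \sqrt{2}}{15523} e_{5} e_{6}


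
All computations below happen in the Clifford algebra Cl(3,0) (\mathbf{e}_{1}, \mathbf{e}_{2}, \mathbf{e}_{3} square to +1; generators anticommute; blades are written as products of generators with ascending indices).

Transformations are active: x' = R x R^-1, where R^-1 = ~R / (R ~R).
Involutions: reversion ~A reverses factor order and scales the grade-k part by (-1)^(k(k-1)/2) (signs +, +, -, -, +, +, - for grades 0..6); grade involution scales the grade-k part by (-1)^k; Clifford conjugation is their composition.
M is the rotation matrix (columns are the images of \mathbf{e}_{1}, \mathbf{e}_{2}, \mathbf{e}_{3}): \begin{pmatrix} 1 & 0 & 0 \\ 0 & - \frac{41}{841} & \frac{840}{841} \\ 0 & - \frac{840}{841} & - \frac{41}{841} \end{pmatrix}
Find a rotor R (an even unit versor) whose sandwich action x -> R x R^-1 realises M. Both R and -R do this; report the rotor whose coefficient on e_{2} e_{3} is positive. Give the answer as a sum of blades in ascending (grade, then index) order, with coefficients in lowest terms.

Method: write R = a + b12*e_{1} e_{2} + b13*e_{1} e_{3} + b23*e_{2} e_{3} with a^2 + b12^2 + b13^2 + b23^2 = 1 (so R^-1 = ~R). Expanding the columns R e_j ~R gives tr M = 4a^2 - 1 and, from the antisymmetric part, M21 - M12 = -4a*b12, M13 - M31 = 4a*b13, M32 - M23 = -4a*b23.
Here tr M = \frac{759}{841}, so a^2 = (1 + tr M)/4 = \frac{400}{841} and a = ±\frac{20}{29}. Taking a = \frac{20}{29}: M21 - M12 = 0, M13 - M31 = 0, M32 - M23 = -\frac{1680}{841}, giving b12 = 0, b13 = 0, b23 = \frac{21}{29}, i.e. R = \frac{20}{29} + \frac{21}{29} e_{2} e_{3}.
Its e_{2} e_{3} coefficient is already positive.
Answer: \frac{20}{29} + \frac{21}{29} e_{2} e_{3}. Why the constraint matters: R and -R act identically through the sandwich — M has trace \frac{759}{841} either way — so only the sign condition on e_{2} e_{3} picks one of the two preimages.


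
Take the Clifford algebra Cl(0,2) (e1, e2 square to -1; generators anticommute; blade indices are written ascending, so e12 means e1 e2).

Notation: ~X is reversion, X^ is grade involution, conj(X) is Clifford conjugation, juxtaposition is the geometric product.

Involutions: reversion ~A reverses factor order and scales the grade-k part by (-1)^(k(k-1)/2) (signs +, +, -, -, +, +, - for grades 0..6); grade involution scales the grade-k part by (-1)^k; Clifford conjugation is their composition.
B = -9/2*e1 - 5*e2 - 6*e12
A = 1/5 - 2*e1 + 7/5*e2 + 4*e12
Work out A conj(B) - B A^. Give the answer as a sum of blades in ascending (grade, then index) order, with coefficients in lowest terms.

first term: -22 - 107/10*e1 + 31*e2 - 151/10*e12
second term: 26 - 293/10*e1 + 5*e2 + 151/10*e12
Answer: -48 + 93/5*e1 + 26*e2 - 151/5*e12


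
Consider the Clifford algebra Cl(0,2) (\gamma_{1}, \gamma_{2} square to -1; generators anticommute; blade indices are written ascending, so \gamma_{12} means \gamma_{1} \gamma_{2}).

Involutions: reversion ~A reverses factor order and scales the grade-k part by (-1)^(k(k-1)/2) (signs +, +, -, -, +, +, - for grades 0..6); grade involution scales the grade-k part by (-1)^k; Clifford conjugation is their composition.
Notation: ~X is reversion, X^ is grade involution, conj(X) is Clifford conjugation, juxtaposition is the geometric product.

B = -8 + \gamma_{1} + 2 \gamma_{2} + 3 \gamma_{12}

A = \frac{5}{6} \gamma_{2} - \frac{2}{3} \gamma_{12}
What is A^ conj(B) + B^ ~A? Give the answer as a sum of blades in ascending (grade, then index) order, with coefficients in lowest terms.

first term: -\frac{11}{3} + \frac{7}{6} \gamma_{1} + \frac{22}{3} \gamma_{2} + \frac{9}{2} \gamma_{12}
second term: -\frac{1}{3} - \frac{23}{6} \gamma_{1} - 6 \gamma_{2} - \frac{37}{6} \gamma_{12}
Answer: -4 - \frac{8}{3} \gamma_{1} + \frac{4}{3} \gamma_{2} - \frac{5}{3} \gamma_{12}


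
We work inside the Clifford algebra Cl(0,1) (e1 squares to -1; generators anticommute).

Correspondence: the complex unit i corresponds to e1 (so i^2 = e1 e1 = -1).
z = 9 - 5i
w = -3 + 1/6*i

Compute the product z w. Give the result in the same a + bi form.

In blades: z = 9 - 5*e1, w = -3 + 1/6*e1.
Distribute z over w term by term (generator squares from the signature, products reordered to ascending indices): (9)*w = -27 + 3/2*e1; (-5*e1)*w = 5/6 + 15*e1.
Sum: -157/6 + 33/2*e1; translating back through the correspondence:
Answer: -157/6 + 33/2*i


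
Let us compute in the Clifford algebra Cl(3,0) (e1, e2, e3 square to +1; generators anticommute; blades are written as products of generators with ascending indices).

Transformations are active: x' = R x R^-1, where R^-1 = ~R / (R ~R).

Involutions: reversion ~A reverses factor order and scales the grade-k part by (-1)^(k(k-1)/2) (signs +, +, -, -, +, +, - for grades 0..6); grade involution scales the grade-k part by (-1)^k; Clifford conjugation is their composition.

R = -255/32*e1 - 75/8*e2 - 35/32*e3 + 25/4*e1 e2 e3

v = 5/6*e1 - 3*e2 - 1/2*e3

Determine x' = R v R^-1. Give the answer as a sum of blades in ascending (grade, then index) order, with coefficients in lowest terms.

~R = -255/32*e1 - 75/8*e2 - 35/32*e3 - 25/4*e1 e2 e3, and R ~R = 98125/512, so R^-1 = ~R / (98125/512).
R v = 705/32 + 915/32*e1 e2 + 1135/48*e1 e3 + 635/96*e2 e3
Answer: -17537/7850*e1 - 1643/2355*e2 + 16591/7850*e3


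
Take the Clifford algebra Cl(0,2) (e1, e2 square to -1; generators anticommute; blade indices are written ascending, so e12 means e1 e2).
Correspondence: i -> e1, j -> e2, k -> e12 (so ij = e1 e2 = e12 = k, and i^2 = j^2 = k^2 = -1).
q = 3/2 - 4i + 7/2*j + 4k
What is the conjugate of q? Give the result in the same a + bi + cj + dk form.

In blades: q = 3/2 - 4*e1 + 7/2*e2 + 4*e12.
Conjugation here is Clifford conjugation: the scalar is fixed and the grade-1 and grade-2 blades all flip sign, giving 3/2 + 4*e1 - 7/2*e2 - 4*e12; translating back:
Answer: 3/2 + 4i - 7/2*j - 4k


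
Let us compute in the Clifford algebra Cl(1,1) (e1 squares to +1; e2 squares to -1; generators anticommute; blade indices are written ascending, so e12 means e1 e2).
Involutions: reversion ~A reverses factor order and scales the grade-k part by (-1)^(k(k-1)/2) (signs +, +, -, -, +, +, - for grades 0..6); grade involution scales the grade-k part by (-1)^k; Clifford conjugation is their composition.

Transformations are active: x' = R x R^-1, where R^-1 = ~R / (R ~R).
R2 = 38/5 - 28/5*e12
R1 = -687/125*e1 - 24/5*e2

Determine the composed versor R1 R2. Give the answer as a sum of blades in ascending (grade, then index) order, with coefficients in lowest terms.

Distribute over the terms of R1 (each basis-blade product reordered to ascending indices, repeated generators contracted through their squares):
(-687/125*e1) R2 = -26106/625*e1 + 19236/625*e2
(-24/5*e2) R2 = 672/25*e1 - 912/25*e2
Summing the partial products and collecting blades:
Answer: -9306/625*e1 - 3564/625*e2


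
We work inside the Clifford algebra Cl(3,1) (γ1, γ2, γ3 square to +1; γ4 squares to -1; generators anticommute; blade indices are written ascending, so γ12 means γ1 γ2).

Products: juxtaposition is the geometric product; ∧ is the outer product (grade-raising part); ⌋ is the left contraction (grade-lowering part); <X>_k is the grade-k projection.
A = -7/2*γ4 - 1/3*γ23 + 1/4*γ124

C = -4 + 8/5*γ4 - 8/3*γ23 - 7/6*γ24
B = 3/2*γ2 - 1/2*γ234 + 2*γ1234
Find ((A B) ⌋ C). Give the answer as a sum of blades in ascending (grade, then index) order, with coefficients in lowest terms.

step 1: -1/6*γ4 + 1/8*γ13 + 7/24*γ14 - 7/4*γ23 + 21/4*γ24 - 7*γ123
step 2: -421/40 + 7/36*γ2
Answer: -421/40 + 7/36*γ2


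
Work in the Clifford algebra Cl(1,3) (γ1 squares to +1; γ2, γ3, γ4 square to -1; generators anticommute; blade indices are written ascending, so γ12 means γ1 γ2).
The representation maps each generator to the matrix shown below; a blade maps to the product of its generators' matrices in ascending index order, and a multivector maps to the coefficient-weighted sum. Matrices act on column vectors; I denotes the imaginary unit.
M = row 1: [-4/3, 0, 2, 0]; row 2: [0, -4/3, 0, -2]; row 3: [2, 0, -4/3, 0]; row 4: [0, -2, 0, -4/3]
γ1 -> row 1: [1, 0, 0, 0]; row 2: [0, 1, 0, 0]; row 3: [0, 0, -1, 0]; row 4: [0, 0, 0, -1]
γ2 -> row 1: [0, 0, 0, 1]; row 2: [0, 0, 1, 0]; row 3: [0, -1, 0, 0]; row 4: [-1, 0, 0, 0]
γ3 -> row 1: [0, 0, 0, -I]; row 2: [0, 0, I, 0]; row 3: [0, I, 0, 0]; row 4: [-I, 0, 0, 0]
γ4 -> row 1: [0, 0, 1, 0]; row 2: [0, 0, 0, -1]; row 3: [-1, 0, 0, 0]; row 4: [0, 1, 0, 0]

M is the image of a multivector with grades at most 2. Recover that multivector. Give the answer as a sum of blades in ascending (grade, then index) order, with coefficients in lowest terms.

Method: the blade images are trace-orthogonal — tr(rho(e_A) rho(e_B)^-1) = 4 if A = B and 0 otherwise — and rho(e_A)^-1 = (e_A)^2 * rho(e_A) with (e_A)^2 = +1 or -1, so the coefficient of e_A in the preimage is (e_A)^2 * tr(M rho(e_A))/4.
Nonzero projections over blades of grade <= 2: 1: (1)^2 = +1, tr(M 1) = -16/3, coefficient -4/3; γ14: (γ14)^2 = +1, tr(M rho(γ14)) = 8, coefficient 2. Every other blade of grade <= 2 projects to 0.
Answer: -4/3 + 2*γ14


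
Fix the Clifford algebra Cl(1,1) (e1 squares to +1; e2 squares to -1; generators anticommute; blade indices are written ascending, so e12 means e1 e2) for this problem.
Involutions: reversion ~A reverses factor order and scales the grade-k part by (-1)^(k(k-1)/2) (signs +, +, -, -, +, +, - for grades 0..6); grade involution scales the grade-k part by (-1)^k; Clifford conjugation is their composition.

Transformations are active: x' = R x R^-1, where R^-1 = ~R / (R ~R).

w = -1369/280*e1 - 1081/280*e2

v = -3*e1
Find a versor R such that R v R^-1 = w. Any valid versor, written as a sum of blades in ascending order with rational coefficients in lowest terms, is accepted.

Construction: equal norms (both 9) license R = v + w = -2209/280*e1 - 1081/280*e2 — nothing changes along that direction, while (v - w)/2 changes sign, so v maps onto w.
Answer: -2209/280*e1 - 1081/280*e2


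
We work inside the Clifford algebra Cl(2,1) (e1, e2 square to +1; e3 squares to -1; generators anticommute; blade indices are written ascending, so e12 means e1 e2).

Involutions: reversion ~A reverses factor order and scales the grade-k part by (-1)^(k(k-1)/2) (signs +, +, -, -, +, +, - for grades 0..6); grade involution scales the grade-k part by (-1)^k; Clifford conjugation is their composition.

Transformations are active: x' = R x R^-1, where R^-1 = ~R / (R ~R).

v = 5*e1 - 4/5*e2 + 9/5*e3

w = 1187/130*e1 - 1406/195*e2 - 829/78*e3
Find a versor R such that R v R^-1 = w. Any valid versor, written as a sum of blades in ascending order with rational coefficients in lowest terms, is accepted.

Key observation: q(v) = q(w) = 112/5 (sandwiches preserve the norm), so R = v + w = 1837/130*e1 - 1562/195*e2 - 3443/390*e3 works whenever it is invertible — the component of v along it is kept and (v - w)/2 reverses, sending v to w.
Answer: 1837/130*e1 - 1562/195*e2 - 3443/390*e3


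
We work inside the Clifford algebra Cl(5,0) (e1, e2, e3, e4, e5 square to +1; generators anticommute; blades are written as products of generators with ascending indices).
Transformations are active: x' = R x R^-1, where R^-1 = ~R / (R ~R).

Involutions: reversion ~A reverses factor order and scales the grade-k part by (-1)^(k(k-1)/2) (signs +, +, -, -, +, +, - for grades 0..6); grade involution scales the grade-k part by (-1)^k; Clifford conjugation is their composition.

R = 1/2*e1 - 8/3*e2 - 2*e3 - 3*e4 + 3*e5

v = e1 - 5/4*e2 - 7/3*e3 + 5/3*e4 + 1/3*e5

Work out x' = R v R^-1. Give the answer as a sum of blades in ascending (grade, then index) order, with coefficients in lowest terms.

~R = 1/2*e1 - 8/3*e2 - 2*e3 - 3*e4 + 3*e5, and R ~R = 1057/36, so R^-1 = ~R / (1057/36).
R v = 9/2 + 49/24*e1 e2 + 5/6*e1 e3 + 23/6*e1 e4 - 17/6*e1 e5 + 67/18*e2 e3 - 295/36*e2 e4 + 103/36*e2 e5 - 31/3*e3 e4 + 19/3*e3 e5 - 6*e4 e5
Answer: -895/1057*e1 + 1829/4228*e2 + 5455/3171*e3 - 8201/3171*e4 + 1859/3171*e5


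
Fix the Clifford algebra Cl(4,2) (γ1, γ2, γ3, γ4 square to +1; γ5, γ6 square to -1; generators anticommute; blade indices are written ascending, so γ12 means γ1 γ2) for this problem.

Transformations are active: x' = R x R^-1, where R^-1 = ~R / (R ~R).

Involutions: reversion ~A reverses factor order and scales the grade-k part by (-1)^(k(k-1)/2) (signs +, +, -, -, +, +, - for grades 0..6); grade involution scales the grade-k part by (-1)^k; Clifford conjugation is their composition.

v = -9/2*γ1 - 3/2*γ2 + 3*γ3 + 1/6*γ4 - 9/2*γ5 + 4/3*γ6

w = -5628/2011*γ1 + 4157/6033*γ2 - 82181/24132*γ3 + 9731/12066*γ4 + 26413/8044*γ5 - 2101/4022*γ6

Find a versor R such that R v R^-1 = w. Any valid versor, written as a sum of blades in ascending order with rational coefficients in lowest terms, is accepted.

A norm check does it: q(v) = q(w) = 19/2, hence R = v + w = -29355/4022*γ1 - 9785/12066*γ2 - 9785/24132*γ3 + 1957/2011*γ4 - 9785/8044*γ5 + 9785/12066*γ6 realises the map — parallel part kept, (v - w)/2 negated, v carried to w.
Answer: -29355/4022*γ1 - 9785/12066*γ2 - 9785/24132*γ3 + 1957/2011*γ4 - 9785/8044*γ5 + 9785/12066*γ6


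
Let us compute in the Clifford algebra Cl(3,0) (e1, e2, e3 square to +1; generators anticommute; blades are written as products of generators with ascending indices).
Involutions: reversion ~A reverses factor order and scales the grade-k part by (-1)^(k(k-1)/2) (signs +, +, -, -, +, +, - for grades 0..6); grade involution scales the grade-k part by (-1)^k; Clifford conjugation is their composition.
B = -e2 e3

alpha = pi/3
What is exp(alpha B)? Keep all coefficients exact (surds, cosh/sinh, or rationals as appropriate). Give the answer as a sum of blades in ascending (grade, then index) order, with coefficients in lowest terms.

B^2 = (-1)^2*(e2 e3)^2 = 1*(-1) = -1 (a basis 2-blade squares to minus the product of its generators' squares).
B^2 = -1 — a negative square means the series sums to a rotation: l = 1, alpha*l = pi/3, so exp(alpha B) = cos(pi/3) + (sin(pi/3)/1)*B = 1/2 + (sqrt(3)/2)*B.
Answer: 1/2 - sqrt(3)/2*e2 e3


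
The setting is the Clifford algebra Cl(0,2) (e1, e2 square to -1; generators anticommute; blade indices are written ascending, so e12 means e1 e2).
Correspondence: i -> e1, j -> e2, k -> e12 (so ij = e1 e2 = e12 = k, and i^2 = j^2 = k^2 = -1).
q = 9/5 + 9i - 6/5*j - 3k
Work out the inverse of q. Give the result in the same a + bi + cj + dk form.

In blades: q = 9/5 + 9*e1 - 6/5*e2 - 3*e12.
With qbar = 9/5 - 9*e1 + 6/5*e2 + 3*e12 (scalar fixed, mapped units negated), q qbar = 2367/25 (the sum of squared coefficients), so q^-1 = qbar / (2367/25) = 5/263 - 25/263*e1 + 10/789*e2 + 25/789*e12; translating back:
Answer: 5/263 - 25/263*i + 10/789*j + 25/789*k


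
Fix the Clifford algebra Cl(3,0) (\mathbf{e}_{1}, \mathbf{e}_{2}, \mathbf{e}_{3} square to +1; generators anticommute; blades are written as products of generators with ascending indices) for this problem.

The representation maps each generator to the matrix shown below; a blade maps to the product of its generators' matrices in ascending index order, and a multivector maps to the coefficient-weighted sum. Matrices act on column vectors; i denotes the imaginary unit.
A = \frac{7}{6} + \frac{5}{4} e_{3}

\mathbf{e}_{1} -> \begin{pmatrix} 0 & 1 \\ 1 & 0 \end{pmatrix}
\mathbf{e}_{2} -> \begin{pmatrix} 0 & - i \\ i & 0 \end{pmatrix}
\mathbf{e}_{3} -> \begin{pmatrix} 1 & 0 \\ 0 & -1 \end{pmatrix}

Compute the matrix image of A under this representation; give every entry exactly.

M = (\frac{7}{6})*1 + (\frac{5}{4})*rho(e_{3}), summed entrywise (1 is the identity matrix):
Answer: \begin{pmatrix} \frac{29}{12} & 0 \\ 0 & - \frac{1}{12} \end{pmatrix}


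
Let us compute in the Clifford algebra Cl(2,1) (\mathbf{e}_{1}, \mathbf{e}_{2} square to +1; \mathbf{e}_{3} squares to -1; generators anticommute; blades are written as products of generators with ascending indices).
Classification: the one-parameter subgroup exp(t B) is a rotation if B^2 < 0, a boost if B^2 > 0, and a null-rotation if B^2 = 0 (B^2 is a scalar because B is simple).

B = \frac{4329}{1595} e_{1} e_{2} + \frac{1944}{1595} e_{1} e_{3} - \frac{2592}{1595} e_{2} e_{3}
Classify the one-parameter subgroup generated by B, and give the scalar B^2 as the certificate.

B^2 term by term: the squares give (\frac{4329}{1595})^2*(e_{1} e_{2})^2 + (\frac{1944}{1595})^2*(e_{1} e_{3})^2 + (-\frac{2592}{1595})^2*(e_{2} e_{3})^2 = \frac{18740241}{2544025}*(-1) + \frac{3779136}{2544025}*(+1) + \frac{6718464}{2544025}*(+1) = -\frac{81}{25} (each basis 2-blade squares to minus the product of its generators' squares); cross terms between blades sharing an index anticommute and cancel. So B^2 = -\frac{81}{25}.
Answer: rotation, certificate B^2 = -\frac{81}{25}. Because -\frac{81}{25} is invariant under every versor sandwich, the classification follows from its sign alone.


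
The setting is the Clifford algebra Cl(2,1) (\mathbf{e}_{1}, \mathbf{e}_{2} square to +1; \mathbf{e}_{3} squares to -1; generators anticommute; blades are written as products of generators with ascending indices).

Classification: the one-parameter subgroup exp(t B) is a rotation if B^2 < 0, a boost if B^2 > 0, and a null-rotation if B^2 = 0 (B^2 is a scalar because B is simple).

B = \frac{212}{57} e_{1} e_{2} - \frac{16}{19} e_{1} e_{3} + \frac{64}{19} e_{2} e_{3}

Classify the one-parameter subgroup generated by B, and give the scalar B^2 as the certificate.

B^2 term by term: the squares give (\frac{212}{57})^2*(e_{1} e_{2})^2 + (-\frac{16}{19})^2*(e_{1} e_{3})^2 + (\frac{64}{19})^2*(e_{2} e_{3})^2 = \frac{44944}{3249}*(-1) + \frac{256}{361}*(+1) + \frac{4096}{361}*(+1) = -\frac{16}{9} (each basis 2-blade squares to minus the product of its generators' squares); cross terms between blades sharing an index anticommute and cancel. So B^2 = -\frac{16}{9}.
Answer: rotation, certificate B^2 = -\frac{16}{9}. The invariant at work: B^2 = -\frac{16}{9} is unchanged by conjugation, hence its sign classifies the subgroup whatever basis B is written in.


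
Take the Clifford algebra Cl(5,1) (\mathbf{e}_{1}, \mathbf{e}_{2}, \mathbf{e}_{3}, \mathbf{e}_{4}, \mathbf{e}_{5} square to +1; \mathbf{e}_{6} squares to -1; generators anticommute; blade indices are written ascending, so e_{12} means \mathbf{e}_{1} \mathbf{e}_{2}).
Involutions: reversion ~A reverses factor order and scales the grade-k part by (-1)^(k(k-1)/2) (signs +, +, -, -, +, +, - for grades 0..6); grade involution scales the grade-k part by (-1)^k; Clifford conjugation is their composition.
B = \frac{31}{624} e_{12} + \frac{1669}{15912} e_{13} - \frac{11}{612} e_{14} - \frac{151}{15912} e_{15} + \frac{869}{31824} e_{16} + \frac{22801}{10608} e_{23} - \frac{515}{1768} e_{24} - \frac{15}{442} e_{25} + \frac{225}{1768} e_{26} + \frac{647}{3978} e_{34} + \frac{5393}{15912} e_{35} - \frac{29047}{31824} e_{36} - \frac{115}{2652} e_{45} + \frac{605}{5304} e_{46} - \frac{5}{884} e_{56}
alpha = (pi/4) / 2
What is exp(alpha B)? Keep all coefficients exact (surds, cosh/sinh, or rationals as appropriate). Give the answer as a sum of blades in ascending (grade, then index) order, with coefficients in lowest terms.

B^2 term by term: the squares give (\frac{31}{624})^2*(e_{12})^2 + (\frac{1669}{15912})^2*(e_{13})^2 + (-\frac{11}{612})^2*(e_{14})^2 + (-\frac{151}{15912})^2*(e_{15})^2 + (\frac{869}{31824})^2*(e_{16})^2 + (\frac{22801}{10608})^2*(e_{23})^2 + (-\frac{515}{1768})^2*(e_{24})^2 + (-\frac{15}{442})^2*(e_{25})^2 + (\frac{225}{1768})^2*(e_{26})^2 + (\frac{647}{3978})^2*(e_{34})^2 + (\frac{5393}{15912})^2*(e_{35})^2 + (-\frac{29047}{31824})^2*(e_{36})^2 + (-\frac{115}{2652})^2*(e_{45})^2 + (\frac{605}{5304})^2*(e_{46})^2 + (-\frac{5}{884})^2*(e_{56})^2 = \frac{961}{389376}*(-1) + \frac{2785561}{253191744}*(-1) + \frac{121}{374544}*(-1) + \frac{22801}{253191744}*(-1) + \frac{755161}{1012766976}*(+1) + \frac{519885601}{112529664}*(-1) + \frac{265225}{3125824}*(-1) + \frac{225}{195364}*(-1) + \frac{50625}{3125824}*(+1) + \frac{418609}{15824484}*(-1) + \frac{29084449}{253191744}*(-1) + \frac{843728209}{1012766976}*(+1) + \frac{13225}{7033104}*(-1) + \frac{366025}{28132416}*(+1) + \frac{25}{781456}*(+1) = -4 (each basis 2-blade squares to minus the product of its generators' squares); cross terms between blades sharing an index anticommute and cancel; the commuting (index-disjoint) pairs give grade-4 terms 2*c*c'*(blade product), which cancel blade by blade — e_{1234}: \frac{20057}{1241136} + \frac{859535}{14066208} - \frac{250811}{3246048} = 0; e_{1235}: \frac{167183}{4964544} + \frac{8345}{1172184} - \frac{3442951}{84397248} = 0; e_{1236}: -\frac{900457}{9929088} - \frac{41725}{1562912} + \frac{19814069}{168794496} = 0; e_{1245}: -\frac{3565}{827424} - \frac{55}{45084} + \frac{77765}{14066208} = 0; e_{1246}: \frac{18755}{1654848} + \frac{275}{60112} - \frac{447535}{28132416} = 0; e_{1256}: -\frac{155}{275808} + \frac{3775}{1562912} - \frac{4345}{2344368} = 0; e_{1345}: -\frac{191935}{21099312} + \frac{59323}{4869072} - \frac{97697}{31648968} = 0; e_{1346}: \frac{1009745}{42198624} - \frac{319517}{9738144} + \frac{562243}{63297936} = 0; e_{1356}: -\frac{8345}{7033104} - \frac{4386097}{253191744} + \frac{4686517}{253191744} = 0; e_{1456}: \frac{55}{270504} + \frac{91355}{42198624} - \frac{99935}{42198624} = 0; e_{2345}: -\frac{2622115}{14066208} + \frac{2777395}{14066208} - \frac{3235}{293046} = 0; e_{2346}: \frac{13794605}{28132416} - \frac{14959205}{28132416} + \frac{16175}{390728} = 0; e_{2356}: -\frac{114005}{4688736} - \frac{145235}{2344368} + \frac{134825}{1562912} = 0; e_{2456}: \frac{2575}{781456} + \frac{3025}{390728} - \frac{8625}{781456} = 0; e_{3456}: -\frac{3235}{1758276} - \frac{3262765}{42198624} + \frac{3340405}{42198624} = 0 — confirming B is simple. So B^2 = -4.
B^2 = -4 — the negative square puts this in the circular regime; l = 2, alpha*l = \frac{\pi}{4}, so exp(alpha B) = cos(\frac{\pi}{4}) + (sin(\frac{\pi}{4})/2)*B = \frac{\sqrt{2}}{2} + (\frac{\sqrt{2}}{4})*B.
Answer: \frac{\sqrt{2}}{2} + \frac{31 \sqrt{2}}{2496} e_{12} + \frac{1669 \sqrt{2}}{63648} e_{13} - \frac{11 \sqrt{2}}{2448} e_{14} - \frac{151 \sqrt{2}}{63648} e_{15} + \frac{869 \sqrt{2}}{127296} e_{16} + \frac{22801 \sqrt{2}}{42432} e_{23} - \frac{515 \sqrt{2}}{7072} e_{24} - \frac{15 \sqrt{2}}{1768} e_{25} + \frac{225 \sqrt{2}}{7072} e_{26} + \frac{647 \sqrt{2}}{15912} e_{34} + \frac{5393 \sqrt{2}}{63648} e_{35} - \frac{29047 \sqrt{2}}{127296} e_{36} - \frac{115 \sqrt{2}}{10608} e_{45} + \frac{605 \sqrt{2}}{21216} e_{46} - \frac{5 \sqrt{2}}{3536} e_{56}


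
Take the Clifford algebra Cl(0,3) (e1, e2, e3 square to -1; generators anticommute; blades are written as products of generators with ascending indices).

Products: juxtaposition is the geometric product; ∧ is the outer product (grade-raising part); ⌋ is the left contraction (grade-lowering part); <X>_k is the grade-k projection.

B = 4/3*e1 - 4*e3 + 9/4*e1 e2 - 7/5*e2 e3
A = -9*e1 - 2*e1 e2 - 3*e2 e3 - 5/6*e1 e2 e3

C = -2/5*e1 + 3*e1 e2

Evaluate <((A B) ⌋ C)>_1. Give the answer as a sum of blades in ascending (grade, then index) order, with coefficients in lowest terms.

step 1: 123/10 - 7/6*e1 + 67/12*e2 + 15/8*e3 - 10/3*e1 e2 + 529/20*e1 e3 + 10/9*e2 e3 + 83/5*e1 e2 e3
step 2: 143/15 + 1183/100*e1 + 7/2*e2 + 369/10*e1 e2
step 3: 1183/100*e1 + 7/2*e2
Answer: 1183/100*e1 + 7/2*e2
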